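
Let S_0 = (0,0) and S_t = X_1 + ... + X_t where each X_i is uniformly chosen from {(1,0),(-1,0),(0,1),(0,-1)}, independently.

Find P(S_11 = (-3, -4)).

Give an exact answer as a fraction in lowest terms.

Let h be the number of horizontal steps (so 11-h are vertical). To end at (-3,-4) need (h-3)/2 right-steps and ((11-h)-4)/2 up-steps.
Sum over h with 3 ≤ h ≤ 7, h ≡ 1 (mod 2), 11-h ≡ 0 (mod 2):
h=3: C(11,3)·C(3,0)·C(8,2) = 165·1·28 = 4620
h=5: C(11,5)·C(5,1)·C(6,1) = 462·5·6 = 13860
h=7: C(11,7)·C(7,2)·C(4,0) = 330·21·1 = 6930
Total favorable: 25410
Total paths: 4^11 = 4194304
P = 25410/4194304 = 12705/2097152

Answer: 12705/2097152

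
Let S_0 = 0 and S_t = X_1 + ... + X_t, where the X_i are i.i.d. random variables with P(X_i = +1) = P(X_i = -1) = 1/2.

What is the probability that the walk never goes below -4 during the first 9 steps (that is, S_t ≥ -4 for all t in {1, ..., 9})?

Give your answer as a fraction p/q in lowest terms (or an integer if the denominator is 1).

Let f(t,s) = #length-t paths at position s with S_1..S_t all ≥ -4.
f(t,s) = f(t-1,s-1) + f(t-1,s+1) for s ≥ -4; f(t,s) = 0 for s < -4.
t=0: f(0,0)=1
t=1: f(1,-1)=1 f(1,1)=1
t=2: f(2,-2)=1 f(2,0)=2 f(2,2)=1
t=3: f(3,-3)=1 f(3,-1)=3 f(3,1)=3 f(3,3)=1
t=4: f(4,-4)=1 f(4,-2)=4 f(4,0)=6 f(4,2)=4 f(4,4)=1
t=5: f(5,-3)=5 f(5,-1)=10 f(5,1)=10 f(5,3)=5 f(5,5)=1
t=6: f(6,-4)=5 f(6,-2)=15 f(6,0)=20 f(6,2)=15 f(6,4)=6 f(6,6)=1
t=7: f(7,-3)=20 f(7,-1)=35 f(7,1)=35 f(7,3)=21 f(7,5)=7 f(7,7)=1
t=8: f(8,-4)=20 f(8,-2)=55 f(8,0)=70 f(8,2)=56 f(8,4)=28 f(8,6)=8 f(8,8)=1
t=9: f(9,-3)=75 f(9,-1)=125 f(9,1)=126 f(9,3)=84 f(9,5)=36 f(9,7)=9 f(9,9)=1
Σ_s f(9,s) = 456
P = 456/512 = 57/64

Answer: 57/64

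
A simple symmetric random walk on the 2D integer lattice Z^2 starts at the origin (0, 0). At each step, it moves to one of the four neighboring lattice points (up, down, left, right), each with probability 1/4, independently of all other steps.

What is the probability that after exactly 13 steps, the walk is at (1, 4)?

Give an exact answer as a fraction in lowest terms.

Answer: 920205/67108864

Derivation:
Let h be the number of horizontal steps (so 13-h are vertical). To end at (1,4) need (h+1)/2 right-steps and ((13-h)+4)/2 up-steps.
Sum over h with 1 ≤ h ≤ 9, h ≡ 1 (mod 2), 13-h ≡ 0 (mod 2):
h=1: C(13,1)·C(1,1)·C(12,8) = 13·1·495 = 6435
h=3: C(13,3)·C(3,2)·C(10,7) = 286·3·120 = 102960
h=5: C(13,5)·C(5,3)·C(8,6) = 1287·10·28 = 360360
h=7: C(13,7)·C(7,4)·C(6,5) = 1716·35·6 = 360360
h=9: C(13,9)·C(9,5)·C(4,4) = 715·126·1 = 90090
Total favorable: 920205
Total paths: 4^13 = 67108864
P = 920205/67108864 = 920205/67108864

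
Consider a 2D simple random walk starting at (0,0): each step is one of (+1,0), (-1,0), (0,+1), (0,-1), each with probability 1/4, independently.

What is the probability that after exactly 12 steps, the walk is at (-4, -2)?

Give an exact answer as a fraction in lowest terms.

Let h be the number of horizontal steps (so 12-h are vertical). To end at (-4,-2) need (h-4)/2 right-steps and ((12-h)-2)/2 up-steps.
Sum over h with 4 ≤ h ≤ 10, h ≡ 0 (mod 2), 12-h ≡ 0 (mod 2):
h=4: C(12,4)·C(4,0)·C(8,3) = 495·1·56 = 27720
h=6: C(12,6)·C(6,1)·C(6,2) = 924·6·15 = 83160
h=8: C(12,8)·C(8,2)·C(4,1) = 495·28·4 = 55440
h=10: C(12,10)·C(10,3)·C(2,0) = 66·120·1 = 7920
Total favorable: 174240
Total paths: 4^12 = 16777216
P = 174240/16777216 = 5445/524288

Answer: 5445/524288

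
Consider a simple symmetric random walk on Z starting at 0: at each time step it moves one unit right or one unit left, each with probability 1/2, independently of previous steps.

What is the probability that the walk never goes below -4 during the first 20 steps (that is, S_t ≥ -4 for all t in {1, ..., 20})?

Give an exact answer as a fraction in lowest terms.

Answer: 96577/131072

Derivation:
Let f(t,s) = #length-t paths at position s with S_1..S_t all ≥ -4.
f(t,s) = f(t-1,s-1) + f(t-1,s+1) for s ≥ -4; f(t,s) = 0 for s < -4.
t=0: f(0,0)=1
t=1: f(1,-1)=1 f(1,1)=1
t=2: f(2,-2)=1 f(2,0)=2 f(2,2)=1
t=3: f(3,-3)=1 f(3,-1)=3 f(3,1)=3 f(3,3)=1
t=4: f(4,-4)=1 f(4,-2)=4 f(4,0)=6 f(4,2)=4 f(4,4)=1
t=5: f(5,-3)=5 f(5,-1)=10 f(5,1)=10 f(5,3)=5 f(5,5)=1
t=6: f(6,-4)=5 f(6,-2)=15 f(6,0)=20 f(6,2)=15 f(6,4)=6 f(6,6)=1
t=7: f(7,-3)=20 f(7,-1)=35 f(7,1)=35 f(7,3)=21 f(7,5)=7 f(7,7)=1
t=8: f(8,-4)=20 f(8,-2)=55 f(8,0)=70 f(8,2)=56 f(8,4)=28 f(8,6)=8 f(8,8)=1
t=9: f(9,-3)=75 f(9,-1)=125 f(9,1)=126 f(9,3)=84 f(9,5)=36 f(9,7)=9 f(9,9)=1
t=10: f(10,-4)=75 f(10,-2)=200 f(10,0)=251 f(10,2)=210 f(10,4)=120 f(10,6)=45 f(10,8)=10 f(10,10)=1
t=11: f(11,-3)=275 f(11,-1)=451 f(11,1)=461 f(11,3)=330 f(11,5)=165 f(11,7)=55 f(11,9)=11 f(11,11)=1
t=12: f(12,-4)=275 f(12,-2)=726 f(12,0)=912 f(12,2)=791 f(12,4)=495 f(12,6)=220 f(12,8)=66 f(12,10)=12 f(12,12)=1
t=13: f(13,-3)=1001 f(13,-1)=1638 f(13,1)=1703 f(13,3)=1286 f(13,5)=715 f(13,7)=286 f(13,9)=78 f(13,11)=13 f(13,13)=1
t=14: f(14,-4)=1001 f(14,-2)=2639 f(14,0)=3341 f(14,2)=2989 f(14,4)=2001 f(14,6)=1001 f(14,8)=364 f(14,10)=91 f(14,12)=14 f(14,14)=1
t=15: f(15,-3)=3640 f(15,-1)=5980 f(15,1)=6330 f(15,3)=4990 f(15,5)=3002 f(15,7)=1365 f(15,9)=455 f(15,11)=105 f(15,13)=15 f(15,15)=1
t=16: f(16,-4)=3640 f(16,-2)=9620 f(16,0)=12310 f(16,2)=11320 f(16,4)=7992 f(16,6)=4367 f(16,8)=1820 f(16,10)=560 f(16,12)=120 f(16,14)=16 f(16,16)=1
t=17: f(17,-3)=13260 f(17,-1)=21930 f(17,1)=23630 f(17,3)=19312 f(17,5)=12359 f(17,7)=6187 f(17,9)=2380 f(17,11)=680 f(17,13)=136 f(17,15)=17 f(17,17)=1
t=18: f(18,-4)=13260 f(18,-2)=35190 f(18,0)=45560 f(18,2)=42942 f(18,4)=31671 f(18,6)=18546 f(18,8)=8567 f(18,10)=3060 f(18,12)=816 f(18,14)=153 f(18,16)=18 f(18,18)=1
t=19: f(19,-3)=48450 f(19,-1)=80750 f(19,1)=88502 f(19,3)=74613 f(19,5)=50217 f(19,7)=27113 f(19,9)=11627 f(19,11)=3876 f(19,13)=969 f(19,15)=171 f(19,17)=19 f(19,19)=1
t=20: f(20,-4)=48450 f(20,-2)=129200 f(20,0)=169252 f(20,2)=163115 f(20,4)=124830 f(20,6)=77330 f(20,8)=38740 f(20,10)=15503 f(20,12)=4845 f(20,14)=1140 f(20,16)=190 f(20,18)=20 f(20,20)=1
Σ_s f(20,s) = 772616
P = 772616/1048576 = 96577/131072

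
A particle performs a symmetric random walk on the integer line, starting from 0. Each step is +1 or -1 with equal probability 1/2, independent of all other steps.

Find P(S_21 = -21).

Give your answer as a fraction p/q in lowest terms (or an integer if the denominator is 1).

To reach position -21 after 21 steps: need 0 steps of +1 and 21 of -1.
Favorable paths: C(21,0) = 1
Total paths: 2^21 = 2097152
P = 1/2097152 = 1/2097152

Answer: 1/2097152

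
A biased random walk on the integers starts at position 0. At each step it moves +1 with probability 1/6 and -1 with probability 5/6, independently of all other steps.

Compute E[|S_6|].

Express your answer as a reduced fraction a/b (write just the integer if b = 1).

Answer: 7849/1944

Derivation:
S_6 takes values m ≡ 0 (mod 2) with |m| ≤ 6; P(S_6=m) = C(6,(6+m)/2) · (1/6)^((6+m)/2) · (5/6)^((6-m)/2).
Distribution: P(S=-6)=15625/46656, P(S=-4)=3125/7776, P(S=-2)=3125/15552, P(S=0)=625/11664, P(S=2)=125/15552, P(S=4)=5/7776, P(S=6)=1/46656
E[|S_6|] = Σ_m |m|·P(S_6=m) = 7849/1944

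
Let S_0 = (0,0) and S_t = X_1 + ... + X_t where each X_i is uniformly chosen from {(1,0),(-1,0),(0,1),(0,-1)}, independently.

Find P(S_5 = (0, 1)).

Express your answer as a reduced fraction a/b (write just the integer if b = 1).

Answer: 25/256

Derivation:
Let h be the number of horizontal steps (so 5-h are vertical). To end at (0,1) need (h+0)/2 right-steps and ((5-h)+1)/2 up-steps.
Sum over h with 0 ≤ h ≤ 4, h ≡ 0 (mod 2), 5-h ≡ 1 (mod 2):
h=0: C(5,0)·C(0,0)·C(5,3) = 1·1·10 = 10
h=2: C(5,2)·C(2,1)·C(3,2) = 10·2·3 = 60
h=4: C(5,4)·C(4,2)·C(1,1) = 5·6·1 = 30
Total favorable: 100
Total paths: 4^5 = 1024
P = 100/1024 = 25/256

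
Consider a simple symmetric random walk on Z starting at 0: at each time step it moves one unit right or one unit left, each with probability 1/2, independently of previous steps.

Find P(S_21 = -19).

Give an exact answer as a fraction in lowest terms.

Answer: 21/2097152

Derivation:
To reach position -19 after 21 steps: need 1 step of +1 and 20 of -1.
Favorable paths: C(21,1) = 21
Total paths: 2^21 = 2097152
P = 21/2097152 = 21/2097152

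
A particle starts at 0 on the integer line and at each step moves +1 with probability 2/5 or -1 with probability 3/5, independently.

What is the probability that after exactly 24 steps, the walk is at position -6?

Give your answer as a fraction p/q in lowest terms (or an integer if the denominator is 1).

To reach position -6 after 24 steps: need 9 steps of +1 and 15 steps of -1.
Number of such sequences: C(24,9) = 1307504
Each has probability (2/5)^9 · (3/5)^15 = 7346640384/59604644775390625
P = 1307504 · 7346640384/59604644775390625 = 9605761688641536/59604644775390625

Answer: 9605761688641536/59604644775390625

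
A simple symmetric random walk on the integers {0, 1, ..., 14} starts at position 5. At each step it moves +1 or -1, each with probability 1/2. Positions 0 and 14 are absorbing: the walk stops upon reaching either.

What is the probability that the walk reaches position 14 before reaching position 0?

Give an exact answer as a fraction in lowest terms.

Answer: 5/14

Derivation:
Symmetric walk (p = 1/2): the harmonic-function argument gives P(hit 14 before 0 | start at 5) = a/N.
P = 5/14 = 5/14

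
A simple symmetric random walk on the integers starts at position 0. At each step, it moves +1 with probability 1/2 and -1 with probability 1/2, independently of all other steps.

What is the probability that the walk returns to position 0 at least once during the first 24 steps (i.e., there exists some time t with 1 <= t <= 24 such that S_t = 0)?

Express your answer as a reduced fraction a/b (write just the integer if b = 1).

Count via complement. Let g(t,s) = #length-t paths at position s with S_1..S_t all ≠ 0.
g(t,s) = g(t-1,s-1) + g(t-1,s+1) for s ≠ 0; g(t,0) = 0.
t=0: g(0,0)=1
t=1: g(1,-1)=1 g(1,1)=1
t=2: g(2,-2)=1 g(2,2)=1
t=3: g(3,-3)=1 g(3,-1)=1 g(3,1)=1 g(3,3)=1
t=4: g(4,-4)=1 g(4,-2)=2 g(4,2)=2 g(4,4)=1
t=5: g(5,-5)=1 g(5,-3)=3 g(5,-1)=2 g(5,1)=2 g(5,3)=3 g(5,5)=1
t=6: g(6,-6)=1 g(6,-4)=4 g(6,-2)=5 g(6,2)=5 g(6,4)=4 g(6,6)=1
t=7: g(7,-7)=1 g(7,-5)=5 g(7,-3)=9 g(7,-1)=5 g(7,1)=5 g(7,3)=9 g(7,5)=5 g(7,7)=1
t=8: g(8,-8)=1 g(8,-6)=6 g(8,-4)=14 g(8,-2)=14 g(8,2)=14 g(8,4)=14 g(8,6)=6 g(8,8)=1
t=9: g(9,-9)=1 g(9,-7)=7 g(9,-5)=20 g(9,-3)=28 g(9,-1)=14 g(9,1)=14 g(9,3)=28 g(9,5)=20 g(9,7)=7 g(9,9)=1
t=10: g(10,-10)=1 g(10,-8)=8 g(10,-6)=27 g(10,-4)=48 g(10,-2)=42 g(10,2)=42 g(10,4)=48 g(10,6)=27 g(10,8)=8 g(10,10)=1
t=11: g(11,-11)=1 g(11,-9)=9 g(11,-7)=35 g(11,-5)=75 g(11,-3)=90 g(11,-1)=42 g(11,1)=42 g(11,3)=90 g(11,5)=75 g(11,7)=35 g(11,9)=9 g(11,11)=1
t=12: g(12,-12)=1 g(12,-10)=10 g(12,-8)=44 g(12,-6)=110 g(12,-4)=165 g(12,-2)=132 g(12,2)=132 g(12,4)=165 g(12,6)=110 g(12,8)=44 g(12,10)=10 g(12,12)=1
t=13: g(13,-13)=1 g(13,-11)=11 g(13,-9)=54 g(13,-7)=154 g(13,-5)=275 g(13,-3)=297 g(13,-1)=132 g(13,1)=132 g(13,3)=297 g(13,5)=275 g(13,7)=154 g(13,9)=54 g(13,11)=11 g(13,13)=1
t=14: g(14,-14)=1 g(14,-12)=12 g(14,-10)=65 g(14,-8)=208 g(14,-6)=429 g(14,-4)=572 g(14,-2)=429 g(14,2)=429 g(14,4)=572 g(14,6)=429 g(14,8)=208 g(14,10)=65 g(14,12)=12 g(14,14)=1
t=15: g(15,-15)=1 g(15,-13)=13 g(15,-11)=77 g(15,-9)=273 g(15,-7)=637 g(15,-5)=1001 g(15,-3)=1001 g(15,-1)=429 g(15,1)=429 g(15,3)=1001 g(15,5)=1001 g(15,7)=637 g(15,9)=273 g(15,11)=77 g(15,13)=13 g(15,15)=1
t=16: g(16,-16)=1 g(16,-14)=14 g(16,-12)=90 g(16,-10)=350 g(16,-8)=910 g(16,-6)=1638 g(16,-4)=2002 g(16,-2)=1430 g(16,2)=1430 g(16,4)=2002 g(16,6)=1638 g(16,8)=910 g(16,10)=350 g(16,12)=90 g(16,14)=14 g(16,16)=1
t=17: g(17,-17)=1 g(17,-15)=15 g(17,-13)=104 g(17,-11)=440 g(17,-9)=1260 g(17,-7)=2548 g(17,-5)=3640 g(17,-3)=3432 g(17,-1)=1430 g(17,1)=1430 g(17,3)=3432 g(17,5)=3640 g(17,7)=2548 g(17,9)=1260 g(17,11)=440 g(17,13)=104 g(17,15)=15 g(17,17)=1
t=18: g(18,-18)=1 g(18,-16)=16 g(18,-14)=119 g(18,-12)=544 g(18,-10)=1700 g(18,-8)=3808 g(18,-6)=6188 g(18,-4)=7072 g(18,-2)=4862 g(18,2)=4862 g(18,4)=7072 g(18,6)=6188 g(18,8)=3808 g(18,10)=1700 g(18,12)=544 g(18,14)=119 g(18,16)=16 g(18,18)=1
t=19: g(19,-19)=1 g(19,-17)=17 g(19,-15)=135 g(19,-13)=663 g(19,-11)=2244 g(19,-9)=5508 g(19,-7)=9996 g(19,-5)=13260 g(19,-3)=11934 g(19,-1)=4862 g(19,1)=4862 g(19,3)=11934 g(19,5)=13260 g(19,7)=9996 g(19,9)=5508 g(19,11)=2244 g(19,13)=663 g(19,15)=135 g(19,17)=17 g(19,19)=1
t=20: g(20,-20)=1 g(20,-18)=18 g(20,-16)=152 g(20,-14)=798 g(20,-12)=2907 g(20,-10)=7752 g(20,-8)=15504 g(20,-6)=23256 g(20,-4)=25194 g(20,-2)=16796 g(20,2)=16796 g(20,4)=25194 g(20,6)=23256 g(20,8)=15504 g(20,10)=7752 g(20,12)=2907 g(20,14)=798 g(20,16)=152 g(20,18)=18 g(20,20)=1
t=21: g(21,-21)=1 g(21,-19)=19 g(21,-17)=170 g(21,-15)=950 g(21,-13)=3705 g(21,-11)=10659 g(21,-9)=23256 g(21,-7)=38760 g(21,-5)=48450 g(21,-3)=41990 g(21,-1)=16796 g(21,1)=16796 g(21,3)=41990 g(21,5)=48450 g(21,7)=38760 g(21,9)=23256 g(21,11)=10659 g(21,13)=3705 g(21,15)=950 g(21,17)=170 g(21,19)=19 g(21,21)=1
t=22: g(22,-22)=1 g(22,-20)=20 g(22,-18)=189 g(22,-16)=1120 g(22,-14)=4655 g(22,-12)=14364 g(22,-10)=33915 g(22,-8)=62016 g(22,-6)=87210 g(22,-4)=90440 g(22,-2)=58786 g(22,2)=58786 g(22,4)=90440 g(22,6)=87210 g(22,8)=62016 g(22,10)=33915 g(22,12)=14364 g(22,14)=4655 g(22,16)=1120 g(22,18)=189 g(22,20)=20 g(22,22)=1
t=23: g(23,-23)=1 g(23,-21)=21 g(23,-19)=209 g(23,-17)=1309 g(23,-15)=5775 g(23,-13)=19019 g(23,-11)=48279 g(23,-9)=95931 g(23,-7)=149226 g(23,-5)=177650 g(23,-3)=149226 g(23,-1)=58786 g(23,1)=58786 g(23,3)=149226 g(23,5)=177650 g(23,7)=149226 g(23,9)=95931 g(23,11)=48279 g(23,13)=19019 g(23,15)=5775 g(23,17)=1309 g(23,19)=209 g(23,21)=21 g(23,23)=1
t=24: g(24,-24)=1 g(24,-22)=22 g(24,-20)=230 g(24,-18)=1518 g(24,-16)=7084 g(24,-14)=24794 g(24,-12)=67298 g(24,-10)=144210 g(24,-8)=245157 g(24,-6)=326876 g(24,-4)=326876 g(24,-2)=208012 g(24,2)=208012 g(24,4)=326876 g(24,6)=326876 g(24,8)=245157 g(24,10)=144210 g(24,12)=67298 g(24,14)=24794 g(24,16)=7084 g(24,18)=1518 g(24,20)=230 g(24,22)=22 g(24,24)=1
Paths never hitting 0: Σ_s g(24,s) = 2704156
Paths hitting 0: 2^24 - 2704156 = 14073060
P = 14073060/16777216 = 3518265/4194304

Answer: 3518265/4194304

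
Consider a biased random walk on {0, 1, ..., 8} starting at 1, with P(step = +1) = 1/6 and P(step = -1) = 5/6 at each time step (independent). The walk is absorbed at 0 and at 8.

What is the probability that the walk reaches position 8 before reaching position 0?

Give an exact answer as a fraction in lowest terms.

Biased walk: p = 1/6, q = 5/6, r = q/p = 5
Gambler's ruin: P(hit 8 before 0 | start at 1) = (1 - r^a)/(1 - r^N)
r^1 = 5; r^8 = 390625
P = (1 - 5) / (1 - 390625) = -4 / -390624 = 1/97656

Answer: 1/97656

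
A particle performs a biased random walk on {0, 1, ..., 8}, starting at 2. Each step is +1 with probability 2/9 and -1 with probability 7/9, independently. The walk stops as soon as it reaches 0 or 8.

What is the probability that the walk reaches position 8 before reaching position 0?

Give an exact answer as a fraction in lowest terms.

Biased walk: p = 2/9, q = 7/9, r = q/p = 7/2
Gambler's ruin: P(hit 8 before 0 | start at 2) = (1 - r^a)/(1 - r^N)
r^2 = 49/4; r^8 = 5764801/256
P = (1 - 49/4) / (1 - 5764801/256) = -45/4 / -5764545/256 = 64/128101

Answer: 64/128101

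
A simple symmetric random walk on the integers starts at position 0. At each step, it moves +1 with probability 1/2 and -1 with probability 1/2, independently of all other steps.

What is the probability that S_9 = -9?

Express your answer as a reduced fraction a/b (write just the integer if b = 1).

To reach position -9 after 9 steps: need 0 steps of +1 and 9 of -1.
Favorable paths: C(9,0) = 1
Total paths: 2^9 = 512
P = 1/512 = 1/512

Answer: 1/512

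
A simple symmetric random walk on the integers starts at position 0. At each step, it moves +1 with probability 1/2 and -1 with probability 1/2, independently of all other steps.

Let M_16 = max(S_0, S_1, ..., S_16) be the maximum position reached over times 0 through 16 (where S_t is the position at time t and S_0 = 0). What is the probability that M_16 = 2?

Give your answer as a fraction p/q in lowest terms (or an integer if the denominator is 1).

Answer: 715/4096

Derivation:
Let M_16 = max(S_0,...,S_16). Use the reflection principle: for j ≥ 1, #{paths with M_16 ≥ j} = #{S_16 ≥ j} + #{S_16 ≥ j+1}.
By reflection, #{M_16 ≥ 2} = #{S_16 ≥ 2} + #{S_16 ≥ 3} = 26333 + 14893 = 41226.
#{M_16 ≥ 3} = #{S_16 ≥ 3} + #{S_16 ≥ 4} = 14893 + 14893 = 29786.
#{M_16 = 2} = 41226 - 29786 = 11440.
P(M_16 = 2) = 11440/65536 = 715/4096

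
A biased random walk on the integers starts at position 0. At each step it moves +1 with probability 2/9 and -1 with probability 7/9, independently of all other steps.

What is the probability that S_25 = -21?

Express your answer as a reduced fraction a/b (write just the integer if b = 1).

Answer: 10947498936032366537200/239299329230617529590083

Derivation:
To reach position -21 after 25 steps: need 2 steps of +1 and 23 steps of -1.
Number of such sequences: C(25,2) = 300
Each has probability (2/9)^2 · (7/9)^23 = 109474989360323665372/717897987691852588770249
P = 300 · 109474989360323665372/717897987691852588770249 = 10947498936032366537200/239299329230617529590083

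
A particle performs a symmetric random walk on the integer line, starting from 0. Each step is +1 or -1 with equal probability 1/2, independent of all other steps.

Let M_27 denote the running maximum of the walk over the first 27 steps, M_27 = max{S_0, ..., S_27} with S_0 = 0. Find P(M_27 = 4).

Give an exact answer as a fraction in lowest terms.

Let M_27 = max(S_0,...,S_27). Use the reflection principle: for j ≥ 1, #{paths with M_27 ≥ j} = #{S_27 ≥ j} + #{S_27 ≥ j+1}.
By reflection, #{M_27 ≥ 4} = #{S_27 ≥ 4} + #{S_27 ≥ 5} = 29666704 + 29666704 = 59333408.
#{M_27 ≥ 5} = #{S_27 ≥ 5} + #{S_27 ≥ 6} = 29666704 + 16628809 = 46295513.
#{M_27 = 4} = 59333408 - 46295513 = 13037895.
P(M_27 = 4) = 13037895/134217728 = 13037895/134217728

Answer: 13037895/134217728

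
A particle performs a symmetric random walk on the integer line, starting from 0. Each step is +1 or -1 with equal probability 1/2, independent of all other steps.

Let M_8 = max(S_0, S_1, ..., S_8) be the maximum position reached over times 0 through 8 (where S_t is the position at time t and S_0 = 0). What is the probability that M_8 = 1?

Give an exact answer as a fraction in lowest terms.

Let M_8 = max(S_0,...,S_8). Use the reflection principle: for j ≥ 1, #{paths with M_8 ≥ j} = #{S_8 ≥ j} + #{S_8 ≥ j+1}.
By reflection, #{M_8 ≥ 1} = #{S_8 ≥ 1} + #{S_8 ≥ 2} = 93 + 93 = 186.
#{M_8 ≥ 2} = #{S_8 ≥ 2} + #{S_8 ≥ 3} = 93 + 37 = 130.
#{M_8 = 1} = 186 - 130 = 56.
P(M_8 = 1) = 56/256 = 7/32

Answer: 7/32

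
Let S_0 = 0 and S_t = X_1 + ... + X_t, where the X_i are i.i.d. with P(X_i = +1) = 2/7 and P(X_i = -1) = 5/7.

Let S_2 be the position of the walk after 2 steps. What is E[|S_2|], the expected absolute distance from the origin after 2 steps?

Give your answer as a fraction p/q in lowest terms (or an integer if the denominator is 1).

Answer: 58/49

Derivation:
S_2 takes values m ≡ 0 (mod 2) with |m| ≤ 2; P(S_2=m) = C(2,(2+m)/2) · (2/7)^((2+m)/2) · (5/7)^((2-m)/2).
Distribution: P(S=-2)=25/49, P(S=0)=20/49, P(S=2)=4/49
E[|S_2|] = Σ_m |m|·P(S_2=m) = 58/49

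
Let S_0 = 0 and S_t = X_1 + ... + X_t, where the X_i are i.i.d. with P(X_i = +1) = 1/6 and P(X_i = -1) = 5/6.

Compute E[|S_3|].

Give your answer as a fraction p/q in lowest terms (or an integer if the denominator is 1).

Answer: 13/6

Derivation:
S_3 takes values m ≡ 1 (mod 2) with |m| ≤ 3; P(S_3=m) = C(3,(3+m)/2) · (1/6)^((3+m)/2) · (5/6)^((3-m)/2).
Distribution: P(S=-3)=125/216, P(S=-1)=25/72, P(S=1)=5/72, P(S=3)=1/216
E[|S_3|] = Σ_m |m|·P(S_3=m) = 13/6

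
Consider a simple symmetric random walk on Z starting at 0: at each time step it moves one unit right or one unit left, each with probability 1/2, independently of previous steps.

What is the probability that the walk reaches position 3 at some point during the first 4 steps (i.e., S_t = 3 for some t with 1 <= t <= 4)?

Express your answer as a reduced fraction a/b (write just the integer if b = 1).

Answer: 1/8

Derivation:
Count via complement. Let g(t,s) = #length-t paths at position s with S_1..S_t all ≠ 3.
g(t,s) = g(t-1,s-1) + g(t-1,s+1) for s ≠ 3; g(t,3) = 0.
t=0: g(0,0)=1
t=1: g(1,-1)=1 g(1,1)=1
t=2: g(2,-2)=1 g(2,0)=2 g(2,2)=1
t=3: g(3,-3)=1 g(3,-1)=3 g(3,1)=3
t=4: g(4,-4)=1 g(4,-2)=4 g(4,0)=6 g(4,2)=3
Paths never hitting 3: Σ_s g(4,s) = 14
Paths hitting 3: 2^4 - 14 = 2
P = 2/16 = 1/8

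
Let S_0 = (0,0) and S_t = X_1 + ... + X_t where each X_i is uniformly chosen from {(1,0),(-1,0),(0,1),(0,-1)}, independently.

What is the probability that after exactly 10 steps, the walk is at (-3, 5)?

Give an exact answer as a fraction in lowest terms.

Answer: 525/262144

Derivation:
Let h be the number of horizontal steps (so 10-h are vertical). To end at (-3,5) need (h-3)/2 right-steps and ((10-h)+5)/2 up-steps.
Sum over h with 3 ≤ h ≤ 5, h ≡ 1 (mod 2), 10-h ≡ 1 (mod 2):
h=3: C(10,3)·C(3,0)·C(7,6) = 120·1·7 = 840
h=5: C(10,5)·C(5,1)·C(5,5) = 252·5·1 = 1260
Total favorable: 2100
Total paths: 4^10 = 1048576
P = 2100/1048576 = 525/262144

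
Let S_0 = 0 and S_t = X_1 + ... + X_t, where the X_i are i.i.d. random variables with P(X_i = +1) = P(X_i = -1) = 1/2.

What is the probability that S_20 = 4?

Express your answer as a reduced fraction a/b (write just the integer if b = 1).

Answer: 62985/524288

Derivation:
To reach position 4 after 20 steps: need 12 steps of +1 and 8 of -1.
Favorable paths: C(20,12) = 125970
Total paths: 2^20 = 1048576
P = 125970/1048576 = 62985/524288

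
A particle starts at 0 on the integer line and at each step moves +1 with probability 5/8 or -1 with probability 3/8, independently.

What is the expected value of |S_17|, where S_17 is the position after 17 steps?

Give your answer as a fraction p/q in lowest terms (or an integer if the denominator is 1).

Answer: 688857813161731/140737488355328

Derivation:
S_17 takes values m ≡ 1 (mod 2) with |m| ≤ 17; P(S_17=m) = C(17,(17+m)/2) · (5/8)^((17+m)/2) · (3/8)^((17-m)/2).
Distribution: P(S=-17)=129140163/2251799813685248, P(S=-15)=3658971285/2251799813685248, P(S=-13)=6098285475/281474976710656, P(S=-11)=50819045625/281474976710656, P(S=-9)=592888865625/562949953421312, P(S=-7)=2569185084375/562949953421312, P(S=-5)=4281975140625/281474976710656, P(S=-3)=11214696796875/281474976710656, P(S=-1)=93455806640625/1125899906842624, P(S=1)=155759677734375/1125899906842624, P(S=3)=51919892578125/281474976710656, P(S=5)=55066552734375/281474976710656, P(S=7)=91777587890625/562949953421312, P(S=9)=58831787109375/562949953421312, P(S=11)=14007568359375/281474976710656, P(S=13)=4669189453125/281474976710656, P(S=15)=7781982421875/2251799813685248, P(S=17)=762939453125/2251799813685248
E[|S_17|] = Σ_m |m|·P(S_17=m) = 688857813161731/140737488355328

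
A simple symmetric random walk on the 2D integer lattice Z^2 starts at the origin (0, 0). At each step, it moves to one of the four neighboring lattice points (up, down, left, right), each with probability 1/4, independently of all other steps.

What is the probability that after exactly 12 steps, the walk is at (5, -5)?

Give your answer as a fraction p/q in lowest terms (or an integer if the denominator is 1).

Answer: 693/1048576

Derivation:
Let h be the number of horizontal steps (so 12-h are vertical). To end at (5,-5) need (h+5)/2 right-steps and ((12-h)-5)/2 up-steps.
Sum over h with 5 ≤ h ≤ 7, h ≡ 1 (mod 2), 12-h ≡ 1 (mod 2):
h=5: C(12,5)·C(5,5)·C(7,1) = 792·1·7 = 5544
h=7: C(12,7)·C(7,6)·C(5,0) = 792·7·1 = 5544
Total favorable: 11088
Total paths: 4^12 = 16777216
P = 11088/16777216 = 693/1048576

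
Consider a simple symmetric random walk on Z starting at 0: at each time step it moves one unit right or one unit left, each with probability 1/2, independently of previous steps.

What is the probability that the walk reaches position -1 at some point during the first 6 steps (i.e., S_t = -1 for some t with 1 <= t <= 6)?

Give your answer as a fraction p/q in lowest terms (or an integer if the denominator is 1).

Answer: 11/16

Derivation:
Count via complement. Let g(t,s) = #length-t paths at position s with S_1..S_t all ≠ -1.
g(t,s) = g(t-1,s-1) + g(t-1,s+1) for s ≠ -1; g(t,-1) = 0.
t=0: g(0,0)=1
t=1: g(1,1)=1
t=2: g(2,0)=1 g(2,2)=1
t=3: g(3,1)=2 g(3,3)=1
t=4: g(4,0)=2 g(4,2)=3 g(4,4)=1
t=5: g(5,1)=5 g(5,3)=4 g(5,5)=1
t=6: g(6,0)=5 g(6,2)=9 g(6,4)=5 g(6,6)=1
Paths never hitting -1: Σ_s g(6,s) = 20
Paths hitting -1: 2^6 - 20 = 44
P = 44/64 = 11/16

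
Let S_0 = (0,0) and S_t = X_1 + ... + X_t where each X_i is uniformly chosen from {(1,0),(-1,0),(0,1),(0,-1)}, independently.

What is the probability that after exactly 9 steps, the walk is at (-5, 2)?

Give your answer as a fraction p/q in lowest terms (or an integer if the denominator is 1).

Answer: 189/65536

Derivation:
Let h be the number of horizontal steps (so 9-h are vertical). To end at (-5,2) need (h-5)/2 right-steps and ((9-h)+2)/2 up-steps.
Sum over h with 5 ≤ h ≤ 7, h ≡ 1 (mod 2), 9-h ≡ 0 (mod 2):
h=5: C(9,5)·C(5,0)·C(4,3) = 126·1·4 = 504
h=7: C(9,7)·C(7,1)·C(2,2) = 36·7·1 = 252
Total favorable: 756
Total paths: 4^9 = 262144
P = 756/262144 = 189/65536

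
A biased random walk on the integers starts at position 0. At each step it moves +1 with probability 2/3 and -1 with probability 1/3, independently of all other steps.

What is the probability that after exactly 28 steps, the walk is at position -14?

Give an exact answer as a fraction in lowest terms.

To reach position -14 after 28 steps: need 7 steps of +1 and 21 steps of -1.
Number of such sequences: C(28,7) = 1184040
Each has probability (2/3)^7 · (1/3)^21 = 128/22876792454961
P = 1184040 · 128/22876792454961 = 16839680/2541865828329

Answer: 16839680/2541865828329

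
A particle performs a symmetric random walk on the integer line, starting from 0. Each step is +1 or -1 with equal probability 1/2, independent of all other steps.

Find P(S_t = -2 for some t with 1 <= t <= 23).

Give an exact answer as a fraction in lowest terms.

Answer: 1421113/2097152

Derivation:
Count via complement. Let g(t,s) = #length-t paths at position s with S_1..S_t all ≠ -2.
g(t,s) = g(t-1,s-1) + g(t-1,s+1) for s ≠ -2; g(t,-2) = 0.
t=0: g(0,0)=1
t=1: g(1,-1)=1 g(1,1)=1
t=2: g(2,0)=2 g(2,2)=1
t=3: g(3,-1)=2 g(3,1)=3 g(3,3)=1
t=4: g(4,0)=5 g(4,2)=4 g(4,4)=1
t=5: g(5,-1)=5 g(5,1)=9 g(5,3)=5 g(5,5)=1
t=6: g(6,0)=14 g(6,2)=14 g(6,4)=6 g(6,6)=1
t=7: g(7,-1)=14 g(7,1)=28 g(7,3)=20 g(7,5)=7 g(7,7)=1
t=8: g(8,0)=42 g(8,2)=48 g(8,4)=27 g(8,6)=8 g(8,8)=1
t=9: g(9,-1)=42 g(9,1)=90 g(9,3)=75 g(9,5)=35 g(9,7)=9 g(9,9)=1
t=10: g(10,0)=132 g(10,2)=165 g(10,4)=110 g(10,6)=44 g(10,8)=10 g(10,10)=1
t=11: g(11,-1)=132 g(11,1)=297 g(11,3)=275 g(11,5)=154 g(11,7)=54 g(11,9)=11 g(11,11)=1
t=12: g(12,0)=429 g(12,2)=572 g(12,4)=429 g(12,6)=208 g(12,8)=65 g(12,10)=12 g(12,12)=1
t=13: g(13,-1)=429 g(13,1)=1001 g(13,3)=1001 g(13,5)=637 g(13,7)=273 g(13,9)=77 g(13,11)=13 g(13,13)=1
t=14: g(14,0)=1430 g(14,2)=2002 g(14,4)=1638 g(14,6)=910 g(14,8)=350 g(14,10)=90 g(14,12)=14 g(14,14)=1
t=15: g(15,-1)=1430 g(15,1)=3432 g(15,3)=3640 g(15,5)=2548 g(15,7)=1260 g(15,9)=440 g(15,11)=104 g(15,13)=15 g(15,15)=1
t=16: g(16,0)=4862 g(16,2)=7072 g(16,4)=6188 g(16,6)=3808 g(16,8)=1700 g(16,10)=544 g(16,12)=119 g(16,14)=16 g(16,16)=1
t=17: g(17,-1)=4862 g(17,1)=11934 g(17,3)=13260 g(17,5)=9996 g(17,7)=5508 g(17,9)=2244 g(17,11)=663 g(17,13)=135 g(17,15)=17 g(17,17)=1
t=18: g(18,0)=16796 g(18,2)=25194 g(18,4)=23256 g(18,6)=15504 g(18,8)=7752 g(18,10)=2907 g(18,12)=798 g(18,14)=152 g(18,16)=18 g(18,18)=1
t=19: g(19,-1)=16796 g(19,1)=41990 g(19,3)=48450 g(19,5)=38760 g(19,7)=23256 g(19,9)=10659 g(19,11)=3705 g(19,13)=950 g(19,15)=170 g(19,17)=19 g(19,19)=1
t=20: g(20,0)=58786 g(20,2)=90440 g(20,4)=87210 g(20,6)=62016 g(20,8)=33915 g(20,10)=14364 g(20,12)=4655 g(20,14)=1120 g(20,16)=189 g(20,18)=20 g(20,20)=1
t=21: g(21,-1)=58786 g(21,1)=149226 g(21,3)=177650 g(21,5)=149226 g(21,7)=95931 g(21,9)=48279 g(21,11)=19019 g(21,13)=5775 g(21,15)=1309 g(21,17)=209 g(21,19)=21 g(21,21)=1
t=22: g(22,0)=208012 g(22,2)=326876 g(22,4)=326876 g(22,6)=245157 g(22,8)=144210 g(22,10)=67298 g(22,12)=24794 g(22,14)=7084 g(22,16)=1518 g(22,18)=230 g(22,20)=22 g(22,22)=1
t=23: g(23,-1)=208012 g(23,1)=534888 g(23,3)=653752 g(23,5)=572033 g(23,7)=389367 g(23,9)=211508 g(23,11)=92092 g(23,13)=31878 g(23,15)=8602 g(23,17)=1748 g(23,19)=252 g(23,21)=23 g(23,23)=1
Paths never hitting -2: Σ_s g(23,s) = 2704156
Paths hitting -2: 2^23 - 2704156 = 5684452
P = 5684452/8388608 = 1421113/2097152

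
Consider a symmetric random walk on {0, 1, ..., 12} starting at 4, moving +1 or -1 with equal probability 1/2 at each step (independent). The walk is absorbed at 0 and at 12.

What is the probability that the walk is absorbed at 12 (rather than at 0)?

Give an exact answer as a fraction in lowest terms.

Symmetric walk (p = 1/2): the harmonic-function argument gives P(hit 12 before 0 | start at 4) = a/N.
P = 4/12 = 1/3

Answer: 1/3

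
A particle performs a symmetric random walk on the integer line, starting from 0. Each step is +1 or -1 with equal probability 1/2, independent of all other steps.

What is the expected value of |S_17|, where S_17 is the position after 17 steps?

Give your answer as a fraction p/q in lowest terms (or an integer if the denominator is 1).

S_17 takes values m ≡ 1 (mod 2) with |m| ≤ 17; P(S_17=m) = C(17,(17+m)/2)/2^17.
Total paths: 2^17 = 131072
Distribution: P(S=-17)=1/131072, P(S=-15)=17/131072, P(S=-13)=136/131072, P(S=-11)=680/131072, P(S=-9)=2380/131072, P(S=-7)=6188/131072, P(S=-5)=12376/131072, P(S=-3)=19448/131072, P(S=-1)=24310/131072, P(S=1)=24310/131072, P(S=3)=19448/131072, P(S=5)=12376/131072, P(S=7)=6188/131072, P(S=9)=2380/131072, P(S=11)=680/131072, P(S=13)=136/131072, P(S=15)=17/131072, P(S=17)=1/131072
E[|S_17|] = Σ_m |m|·P(S_17=m) = 437580/131072 = 109395/32768

Answer: 109395/32768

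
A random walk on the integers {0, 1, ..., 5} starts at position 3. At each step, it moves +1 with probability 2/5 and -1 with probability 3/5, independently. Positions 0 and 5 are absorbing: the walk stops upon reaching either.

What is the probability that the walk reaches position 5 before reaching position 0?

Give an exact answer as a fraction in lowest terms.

Biased walk: p = 2/5, q = 3/5, r = q/p = 3/2
Gambler's ruin: P(hit 5 before 0 | start at 3) = (1 - r^a)/(1 - r^N)
r^3 = 27/8; r^5 = 243/32
P = (1 - 27/8) / (1 - 243/32) = -19/8 / -211/32 = 76/211

Answer: 76/211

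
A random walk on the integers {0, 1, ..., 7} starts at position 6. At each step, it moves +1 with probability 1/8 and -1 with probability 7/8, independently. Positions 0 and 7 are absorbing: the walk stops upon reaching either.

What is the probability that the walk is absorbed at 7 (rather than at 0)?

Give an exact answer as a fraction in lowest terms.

Biased walk: p = 1/8, q = 7/8, r = q/p = 7
Gambler's ruin: P(hit 7 before 0 | start at 6) = (1 - r^a)/(1 - r^N)
r^6 = 117649; r^7 = 823543
P = (1 - 117649) / (1 - 823543) = -117648 / -823542 = 19608/137257

Answer: 19608/137257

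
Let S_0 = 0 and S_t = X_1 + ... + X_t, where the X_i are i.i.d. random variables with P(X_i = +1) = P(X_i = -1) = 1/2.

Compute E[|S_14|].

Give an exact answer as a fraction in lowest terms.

Answer: 3003/1024

Derivation:
S_14 takes values m ≡ 0 (mod 2) with |m| ≤ 14; P(S_14=m) = C(14,(14+m)/2)/2^14.
Total paths: 2^14 = 16384
Distribution: P(S=-14)=1/16384, P(S=-12)=14/16384, P(S=-10)=91/16384, P(S=-8)=364/16384, P(S=-6)=1001/16384, P(S=-4)=2002/16384, P(S=-2)=3003/16384, P(S=0)=3432/16384, P(S=2)=3003/16384, P(S=4)=2002/16384, P(S=6)=1001/16384, P(S=8)=364/16384, P(S=10)=91/16384, P(S=12)=14/16384, P(S=14)=1/16384
E[|S_14|] = Σ_m |m|·P(S_14=m) = 48048/16384 = 3003/1024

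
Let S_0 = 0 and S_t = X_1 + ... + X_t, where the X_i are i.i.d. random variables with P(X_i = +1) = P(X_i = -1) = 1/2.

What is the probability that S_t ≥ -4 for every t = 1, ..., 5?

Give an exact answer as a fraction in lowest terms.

Let f(t,s) = #length-t paths at position s with S_1..S_t all ≥ -4.
f(t,s) = f(t-1,s-1) + f(t-1,s+1) for s ≥ -4; f(t,s) = 0 for s < -4.
t=0: f(0,0)=1
t=1: f(1,-1)=1 f(1,1)=1
t=2: f(2,-2)=1 f(2,0)=2 f(2,2)=1
t=3: f(3,-3)=1 f(3,-1)=3 f(3,1)=3 f(3,3)=1
t=4: f(4,-4)=1 f(4,-2)=4 f(4,0)=6 f(4,2)=4 f(4,4)=1
t=5: f(5,-3)=5 f(5,-1)=10 f(5,1)=10 f(5,3)=5 f(5,5)=1
Σ_s f(5,s) = 31
P = 31/32 = 31/32

Answer: 31/32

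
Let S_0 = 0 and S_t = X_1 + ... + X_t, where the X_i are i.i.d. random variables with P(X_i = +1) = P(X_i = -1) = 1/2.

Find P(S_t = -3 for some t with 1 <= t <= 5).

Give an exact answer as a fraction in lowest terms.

Count via complement. Let g(t,s) = #length-t paths at position s with S_1..S_t all ≠ -3.
g(t,s) = g(t-1,s-1) + g(t-1,s+1) for s ≠ -3; g(t,-3) = 0.
t=0: g(0,0)=1
t=1: g(1,-1)=1 g(1,1)=1
t=2: g(2,-2)=1 g(2,0)=2 g(2,2)=1
t=3: g(3,-1)=3 g(3,1)=3 g(3,3)=1
t=4: g(4,-2)=3 g(4,0)=6 g(4,2)=4 g(4,4)=1
t=5: g(5,-1)=9 g(5,1)=10 g(5,3)=5 g(5,5)=1
Paths never hitting -3: Σ_s g(5,s) = 25
Paths hitting -3: 2^5 - 25 = 7
P = 7/32 = 7/32

Answer: 7/32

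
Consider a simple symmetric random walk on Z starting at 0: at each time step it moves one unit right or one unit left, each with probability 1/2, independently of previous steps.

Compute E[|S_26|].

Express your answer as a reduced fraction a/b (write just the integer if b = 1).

Answer: 16900975/4194304

Derivation:
S_26 takes values m ≡ 0 (mod 2) with |m| ≤ 26; P(S_26=m) = C(26,(26+m)/2)/2^26.
Total paths: 2^26 = 67108864
Distribution: P(S=-26)=1/67108864, P(S=-24)=26/67108864, P(S=-22)=325/67108864, P(S=-20)=2600/67108864, P(S=-18)=14950/67108864, P(S=-16)=65780/67108864, P(S=-14)=230230/67108864, P(S=-12)=657800/67108864, P(S=-10)=1562275/67108864, P(S=-8)=3124550/67108864, P(S=-6)=5311735/67108864, P(S=-4)=7726160/67108864, P(S=-2)=9657700/67108864, P(S=0)=10400600/67108864, P(S=2)=9657700/67108864, P(S=4)=7726160/67108864, P(S=6)=5311735/67108864, P(S=8)=3124550/67108864, P(S=10)=1562275/67108864, P(S=12)=657800/67108864, P(S=14)=230230/67108864, P(S=16)=65780/67108864, P(S=18)=14950/67108864, P(S=20)=2600/67108864, P(S=22)=325/67108864, P(S=24)=26/67108864, P(S=26)=1/67108864
E[|S_26|] = Σ_m |m|·P(S_26=m) = 270415600/67108864 = 16900975/4194304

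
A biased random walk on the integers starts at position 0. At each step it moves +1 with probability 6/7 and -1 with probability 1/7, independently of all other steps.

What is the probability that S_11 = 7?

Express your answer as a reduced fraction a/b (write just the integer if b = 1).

Answer: 554273280/1977326743

Derivation:
To reach position 7 after 11 steps: need 9 steps of +1 and 2 steps of -1.
Number of such sequences: C(11,9) = 55
Each has probability (6/7)^9 · (1/7)^2 = 10077696/1977326743
P = 55 · 10077696/1977326743 = 554273280/1977326743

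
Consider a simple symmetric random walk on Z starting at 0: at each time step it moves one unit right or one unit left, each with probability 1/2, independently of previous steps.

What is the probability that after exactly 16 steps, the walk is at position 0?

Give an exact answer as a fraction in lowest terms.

To return to 0 after 16 steps: need exactly 8 steps of +1 and 8 of -1.
Favorable paths: C(16,8) = 12870
Total paths: 2^16 = 65536
P = 12870/65536 = 6435/32768

Answer: 6435/32768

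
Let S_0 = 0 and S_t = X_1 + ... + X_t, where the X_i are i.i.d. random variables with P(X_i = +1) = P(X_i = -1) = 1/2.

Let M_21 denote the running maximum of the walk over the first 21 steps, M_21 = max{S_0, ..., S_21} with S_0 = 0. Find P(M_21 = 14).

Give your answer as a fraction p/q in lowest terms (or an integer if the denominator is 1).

Answer: 665/1048576

Derivation:
Let M_21 = max(S_0,...,S_21). Use the reflection principle: for j ≥ 1, #{paths with M_21 ≥ j} = #{S_21 ≥ j} + #{S_21 ≥ j+1}.
By reflection, #{M_21 ≥ 14} = #{S_21 ≥ 14} + #{S_21 ≥ 15} = 1562 + 1562 = 3124.
#{M_21 ≥ 15} = #{S_21 ≥ 15} + #{S_21 ≥ 16} = 1562 + 232 = 1794.
#{M_21 = 14} = 3124 - 1794 = 1330.
P(M_21 = 14) = 1330/2097152 = 665/1048576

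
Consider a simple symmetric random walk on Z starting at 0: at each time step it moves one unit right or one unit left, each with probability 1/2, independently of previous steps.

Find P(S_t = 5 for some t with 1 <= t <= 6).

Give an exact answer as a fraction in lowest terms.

Count via complement. Let g(t,s) = #length-t paths at position s with S_1..S_t all ≠ 5.
g(t,s) = g(t-1,s-1) + g(t-1,s+1) for s ≠ 5; g(t,5) = 0.
t=0: g(0,0)=1
t=1: g(1,-1)=1 g(1,1)=1
t=2: g(2,-2)=1 g(2,0)=2 g(2,2)=1
t=3: g(3,-3)=1 g(3,-1)=3 g(3,1)=3 g(3,3)=1
t=4: g(4,-4)=1 g(4,-2)=4 g(4,0)=6 g(4,2)=4 g(4,4)=1
t=5: g(5,-5)=1 g(5,-3)=5 g(5,-1)=10 g(5,1)=10 g(5,3)=5
t=6: g(6,-6)=1 g(6,-4)=6 g(6,-2)=15 g(6,0)=20 g(6,2)=15 g(6,4)=5
Paths never hitting 5: Σ_s g(6,s) = 62
Paths hitting 5: 2^6 - 62 = 2
P = 2/64 = 1/32

Answer: 1/32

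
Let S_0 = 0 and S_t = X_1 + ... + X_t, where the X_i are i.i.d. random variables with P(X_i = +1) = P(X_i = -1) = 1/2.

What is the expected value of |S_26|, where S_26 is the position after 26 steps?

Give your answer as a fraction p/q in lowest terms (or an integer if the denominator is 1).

S_26 takes values m ≡ 0 (mod 2) with |m| ≤ 26; P(S_26=m) = C(26,(26+m)/2)/2^26.
Total paths: 2^26 = 67108864
Distribution: P(S=-26)=1/67108864, P(S=-24)=26/67108864, P(S=-22)=325/67108864, P(S=-20)=2600/67108864, P(S=-18)=14950/67108864, P(S=-16)=65780/67108864, P(S=-14)=230230/67108864, P(S=-12)=657800/67108864, P(S=-10)=1562275/67108864, P(S=-8)=3124550/67108864, P(S=-6)=5311735/67108864, P(S=-4)=7726160/67108864, P(S=-2)=9657700/67108864, P(S=0)=10400600/67108864, P(S=2)=9657700/67108864, P(S=4)=7726160/67108864, P(S=6)=5311735/67108864, P(S=8)=3124550/67108864, P(S=10)=1562275/67108864, P(S=12)=657800/67108864, P(S=14)=230230/67108864, P(S=16)=65780/67108864, P(S=18)=14950/67108864, P(S=20)=2600/67108864, P(S=22)=325/67108864, P(S=24)=26/67108864, P(S=26)=1/67108864
E[|S_26|] = Σ_m |m|·P(S_26=m) = 270415600/67108864 = 16900975/4194304

Answer: 16900975/4194304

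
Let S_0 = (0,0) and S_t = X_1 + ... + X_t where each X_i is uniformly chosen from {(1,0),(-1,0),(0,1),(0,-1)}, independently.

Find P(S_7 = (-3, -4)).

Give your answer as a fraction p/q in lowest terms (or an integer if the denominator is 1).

Answer: 35/16384

Derivation:
Let h be the number of horizontal steps (so 7-h are vertical). To end at (-3,-4) need (h-3)/2 right-steps and ((7-h)-4)/2 up-steps.
Sum over h with 3 ≤ h ≤ 3, h ≡ 1 (mod 2), 7-h ≡ 0 (mod 2):
h=3: C(7,3)·C(3,0)·C(4,0) = 35·1·1 = 35
Total favorable: 35
Total paths: 4^7 = 16384
P = 35/16384 = 35/16384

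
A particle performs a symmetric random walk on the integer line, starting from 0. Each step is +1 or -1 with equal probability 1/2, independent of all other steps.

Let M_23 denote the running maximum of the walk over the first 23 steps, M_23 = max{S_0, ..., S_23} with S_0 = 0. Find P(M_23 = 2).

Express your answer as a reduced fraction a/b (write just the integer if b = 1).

Let M_23 = max(S_0,...,S_23). Use the reflection principle: for j ≥ 1, #{paths with M_23 ≥ j} = #{S_23 ≥ j} + #{S_23 ≥ j+1}.
By reflection, #{M_23 ≥ 2} = #{S_23 ≥ 2} + #{S_23 ≥ 3} = 2842226 + 2842226 = 5684452.
#{M_23 ≥ 3} = #{S_23 ≥ 3} + #{S_23 ≥ 4} = 2842226 + 1698160 = 4540386.
#{M_23 = 2} = 5684452 - 4540386 = 1144066.
P(M_23 = 2) = 1144066/8388608 = 572033/4194304

Answer: 572033/4194304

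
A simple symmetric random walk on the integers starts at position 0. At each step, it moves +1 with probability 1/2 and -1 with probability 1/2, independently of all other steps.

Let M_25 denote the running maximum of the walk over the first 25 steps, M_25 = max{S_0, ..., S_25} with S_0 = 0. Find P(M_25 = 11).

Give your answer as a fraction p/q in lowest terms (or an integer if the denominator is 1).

Answer: 120175/8388608

Derivation:
Let M_25 = max(S_0,...,S_25). Use the reflection principle: for j ≥ 1, #{paths with M_25 ≥ j} = #{S_25 ≥ j} + #{S_25 ≥ j+1}.
By reflection, #{M_25 ≥ 11} = #{S_25 ≥ 11} + #{S_25 ≥ 12} = 726206 + 245506 = 971712.
#{M_25 ≥ 12} = #{S_25 ≥ 12} + #{S_25 ≥ 13} = 245506 + 245506 = 491012.
#{M_25 = 11} = 971712 - 491012 = 480700.
P(M_25 = 11) = 480700/33554432 = 120175/8388608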